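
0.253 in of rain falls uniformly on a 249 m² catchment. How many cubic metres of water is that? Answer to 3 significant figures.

1.60 cubic metres

Depth: 0.253 in × 25.4 = 6.4262 mm.
1 mm over 1 m² is 1 L, so volume = 6.4262 × 249 = 1600.1238 L = 1.60 m³.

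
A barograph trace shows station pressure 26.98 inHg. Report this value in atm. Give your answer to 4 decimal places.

0.9017 atm

1 inHg = 0.0334211 atm, so 26.98 × 0.0334211 = 0.9017 atm.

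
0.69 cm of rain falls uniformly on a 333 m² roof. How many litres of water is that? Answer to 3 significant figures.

2300 litres

Depth: 0.69 cm × 10 = 6.9 mm.
1 mm over 1 m² is 1 L, so volume = 6.9 × 333 = 2297.7 L ≈ 2300 L.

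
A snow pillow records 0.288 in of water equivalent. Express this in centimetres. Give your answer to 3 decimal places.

1 in = 2.54 cm, so 0.288 × 2.54 = 0.732 cm.

0.732 cm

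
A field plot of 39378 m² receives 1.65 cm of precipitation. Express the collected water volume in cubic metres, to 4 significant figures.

Depth: 1.65 cm × 10 = 16.5 mm.
1 mm over 1 m² is 1 L, so volume = 16.5 × 39378 = 649737 L = 649.7 m³.

649.7 cubic metres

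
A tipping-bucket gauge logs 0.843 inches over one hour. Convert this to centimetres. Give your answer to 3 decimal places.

1 in = 2.54 cm, so 0.843 × 2.54 = 2.141 cm.

2.141 cm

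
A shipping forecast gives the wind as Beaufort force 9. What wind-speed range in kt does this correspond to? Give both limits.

41 to 47 kt

Beaufort 9 (strong gale) spans 41–47 knots.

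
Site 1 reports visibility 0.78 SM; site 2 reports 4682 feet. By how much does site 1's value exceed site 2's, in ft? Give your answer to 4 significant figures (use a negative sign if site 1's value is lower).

-563.6 ft

site 1: 0.78 SM = 4118.400 ft.
Difference: 4118.400 − 4682.000 = -563.6 ft.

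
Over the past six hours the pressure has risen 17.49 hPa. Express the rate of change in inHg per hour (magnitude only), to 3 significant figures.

0.0861 inHg per hour

17.49 hPa / 6 h × 0.02953 inHg/hPa = 0.0861 inHg/h.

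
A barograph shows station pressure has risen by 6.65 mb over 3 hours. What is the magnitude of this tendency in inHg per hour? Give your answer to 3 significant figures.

6.65 mb / 3 h × 0.02953 inHg/mb = 0.0655 inHg/h.

0.0655 inHg per hour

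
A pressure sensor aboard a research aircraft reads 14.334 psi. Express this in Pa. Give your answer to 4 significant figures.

98830 Pa

1 psi = 6894.76 Pa, so 14.334 × 6894.76 = 98830 Pa.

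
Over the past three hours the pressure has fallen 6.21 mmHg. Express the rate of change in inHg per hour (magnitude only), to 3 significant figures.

0.0815 inHg per hour

6.21 mmHg / 3 h × 0.0393701 inHg/mmHg = 0.0815 inHg/h.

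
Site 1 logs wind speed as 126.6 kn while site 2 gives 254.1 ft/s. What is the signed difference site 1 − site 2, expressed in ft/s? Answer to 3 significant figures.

-40.4 ft/s

site 1: 126.6 kt = 213.677 ft/s.
Difference: 213.677 − 254.100 = -40.4 ft/s.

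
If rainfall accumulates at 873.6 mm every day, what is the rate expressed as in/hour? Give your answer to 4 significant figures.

873.6 mm/day × 0.0393701 in/mm × 0.0416667 day/hour = 1.433 in/hour.

1.433 in/hour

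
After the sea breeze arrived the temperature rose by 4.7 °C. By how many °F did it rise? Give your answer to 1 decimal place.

8.5 °F

A change of 1 °C equals a change of 1.8 °F: Δ°F = 4.7 × 1.8 = 8.5 °F.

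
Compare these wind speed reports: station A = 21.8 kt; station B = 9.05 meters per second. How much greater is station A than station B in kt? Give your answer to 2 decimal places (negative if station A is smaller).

station B: 9.05 m/s = 17.5918 kt.
Difference: 21.8000 − 17.5918 = 4.21 kt.

4.21 kt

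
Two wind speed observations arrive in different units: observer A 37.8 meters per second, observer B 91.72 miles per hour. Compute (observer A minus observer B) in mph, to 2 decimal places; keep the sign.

-7.16 mph

observer A: 37.8 m/s = 84.5562 mph.
Difference: 84.5562 − 91.7200 = -7.16 mph.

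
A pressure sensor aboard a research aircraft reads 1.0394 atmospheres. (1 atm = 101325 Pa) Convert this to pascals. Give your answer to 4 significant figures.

1 atm = 101325 Pa, so 1.0394 × 101325 = 105300 Pa.

105300 Pa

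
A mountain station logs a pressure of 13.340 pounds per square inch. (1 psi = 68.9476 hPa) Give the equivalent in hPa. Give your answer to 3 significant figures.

920 hPa

1 psi = 68.9476 hPa, so 13.340 × 68.9476 = 920 hPa.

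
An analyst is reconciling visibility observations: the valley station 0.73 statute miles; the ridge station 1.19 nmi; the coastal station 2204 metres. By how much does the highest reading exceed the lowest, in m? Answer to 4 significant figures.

1029 m

the valley station: 0.73 SM = 1174.82 m.
the ridge station: 1.19 nmi = 2203.88 m.
Spread: 2204.00 − 1174.82 = 1029 m.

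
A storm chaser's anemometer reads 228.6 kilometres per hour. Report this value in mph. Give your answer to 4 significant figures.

1 km/h = 0.621371 mph, so 228.6 × 0.621371 = 142.0 mph.

142.0 mph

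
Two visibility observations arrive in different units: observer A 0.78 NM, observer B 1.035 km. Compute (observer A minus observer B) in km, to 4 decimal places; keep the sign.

0.4096 km

observer A: 0.78 nmi = 1.444560 km.
Difference: 1.444560 − 1.035000 = 0.4096 km.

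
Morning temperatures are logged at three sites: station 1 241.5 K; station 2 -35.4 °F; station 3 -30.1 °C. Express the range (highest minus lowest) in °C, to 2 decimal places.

7.34 °C

station 1: 241.5 K = -31.650 °C.
station 2: -35.4 °F = -37.444 °C.
Spread: (-30.100) − (-37.444) = 7.344 °C.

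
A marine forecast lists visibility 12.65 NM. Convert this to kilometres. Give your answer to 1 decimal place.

1 nmi = 1.852 km, so 12.65 × 1.852 = 23.4 km.

23.4 km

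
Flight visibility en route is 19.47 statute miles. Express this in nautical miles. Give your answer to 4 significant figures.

1 SM = 0.868976 nmi, so 19.47 × 0.868976 = 16.92 nmi.

16.92 nmi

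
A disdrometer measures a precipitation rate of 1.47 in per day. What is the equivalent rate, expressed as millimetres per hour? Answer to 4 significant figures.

1.556 mm/hour

1.47 in/day × 25.4 mm/in × 0.0416667 day/hour = 1.556 mm/hour.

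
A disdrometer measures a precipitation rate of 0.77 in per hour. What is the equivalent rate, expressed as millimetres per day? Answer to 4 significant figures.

0.77 in/hour × 25.4 mm/in × 24 hour/day = 469.4 mm/day.

469.4 mm/day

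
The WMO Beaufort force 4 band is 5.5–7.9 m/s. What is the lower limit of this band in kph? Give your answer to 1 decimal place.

5.5–7.9 m/s × 3.6 = 19.8–28.4 km/h.

19.8 km/h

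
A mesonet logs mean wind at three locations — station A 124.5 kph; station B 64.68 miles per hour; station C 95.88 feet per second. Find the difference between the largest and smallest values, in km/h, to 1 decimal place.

20.4 km/h

station B: 64.68 mph = 104.092 km/h.
station C: 95.88 ft/s = 105.207 km/h.
Spread: 124.500 − 104.092 = 20.4 km/h.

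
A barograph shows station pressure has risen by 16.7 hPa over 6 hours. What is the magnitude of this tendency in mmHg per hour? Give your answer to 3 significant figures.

16.7 hPa / 6 h × 0.750062 mmHg/hPa = 2.09 mmHg/h.

2.09 mmHg per hour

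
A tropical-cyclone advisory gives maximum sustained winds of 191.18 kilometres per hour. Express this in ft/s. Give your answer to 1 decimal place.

174.2 ft/s

1 km/h = 0.911344 ft/s, so 191.18 × 0.911344 = 174.2 ft/s.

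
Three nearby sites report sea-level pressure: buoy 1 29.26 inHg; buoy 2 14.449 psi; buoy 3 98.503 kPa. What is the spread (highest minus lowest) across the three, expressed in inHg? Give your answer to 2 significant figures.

0.33 inHg

buoy 2: 14.449 psi = 29.4185 inHg.
buoy 3: 98.503 kPa = 29.0879 inHg.
Spread: 29.4185 − 29.0879 = 0.33 inHg.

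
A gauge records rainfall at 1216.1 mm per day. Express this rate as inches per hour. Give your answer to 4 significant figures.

1.995 in/hour

1216.1 mm/day × 0.0393701 in/mm × 0.0416667 day/hour = 1.995 in/hour.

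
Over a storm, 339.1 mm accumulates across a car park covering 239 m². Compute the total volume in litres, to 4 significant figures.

81040 litres

1 mm over 1 m² is 1 L, so volume = 339.1 × 239 = 81044.9 L ≈ 81040 L.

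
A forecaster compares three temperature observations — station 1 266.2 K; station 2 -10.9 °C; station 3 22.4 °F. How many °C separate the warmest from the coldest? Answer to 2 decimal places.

station 1: 266.2 K = -6.950 °C.
station 3: 22.4 °F = -5.333 °C.
Spread: (-5.333) − (-10.900) = 5.567 °C.

5.57 °C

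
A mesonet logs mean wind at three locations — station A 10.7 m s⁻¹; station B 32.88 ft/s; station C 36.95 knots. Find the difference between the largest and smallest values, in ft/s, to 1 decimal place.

station A: 10.7 m/s = 35.105 ft/s.
station C: 36.95 kt = 62.365 ft/s.
Spread: 62.365 − 32.880 = 29.5 ft/s.

29.5 ft/s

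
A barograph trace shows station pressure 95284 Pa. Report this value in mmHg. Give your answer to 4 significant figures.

1 Pa = 0.00750062 mmHg, so 95284 × 0.00750062 = 714.7 mmHg.

714.7 mmHg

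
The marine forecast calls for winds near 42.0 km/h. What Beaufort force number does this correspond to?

42.0 km/h = 11.7 m/s, which is Beaufort 6 (strong breeze, 10.8–13.8 m/s).

Beaufort force 6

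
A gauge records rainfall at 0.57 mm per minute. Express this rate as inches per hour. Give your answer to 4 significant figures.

1.346 in/hour

0.57 mm/minute × 0.0393701 in/mm × 60 minute/hour = 1.346 in/hour.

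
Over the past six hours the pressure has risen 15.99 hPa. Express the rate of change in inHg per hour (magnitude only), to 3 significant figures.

15.99 hPa / 6 h × 0.02953 inHg/hPa = 0.0787 inHg/h.

0.0787 inHg per hour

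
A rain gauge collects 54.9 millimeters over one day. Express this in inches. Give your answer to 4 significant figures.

2.161 in

1 mm = 0.0393701 in, so 54.9 × 0.0393701 = 2.161 in.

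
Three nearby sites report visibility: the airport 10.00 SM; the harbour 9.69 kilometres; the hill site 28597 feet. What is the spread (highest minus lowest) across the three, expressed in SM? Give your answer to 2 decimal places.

the harbour: 9.69 km = 6.0211 SM.
the hill site: 28597 ft = 5.4161 SM.
Spread: 10.0000 − 5.4161 = 4.58 SM.

4.58 SM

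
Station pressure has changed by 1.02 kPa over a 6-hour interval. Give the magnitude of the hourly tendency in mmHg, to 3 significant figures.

1.28 mmHg per hour

1.02 kPa / 6 h × 7.50062 mmHg/kPa = 1.28 mmHg/h.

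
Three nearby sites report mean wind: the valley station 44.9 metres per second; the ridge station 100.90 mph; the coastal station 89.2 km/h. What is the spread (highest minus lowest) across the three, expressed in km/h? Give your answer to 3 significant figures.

the valley station: 44.9 m/s = 161.640 km/h.
the ridge station: 100.90 mph = 162.383 km/h.
Spread: 162.383 − 89.200 = 73.2 km/h.

73.2 km/h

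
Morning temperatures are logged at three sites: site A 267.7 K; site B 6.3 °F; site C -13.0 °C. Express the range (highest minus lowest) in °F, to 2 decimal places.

site A: 267.7 K = -5.450 °C.
site B: 6.3 °F = -14.278 °C.
Spread: (-5.450) − (-14.278) = 8.828 °C = 15.89 °F.

15.89 °F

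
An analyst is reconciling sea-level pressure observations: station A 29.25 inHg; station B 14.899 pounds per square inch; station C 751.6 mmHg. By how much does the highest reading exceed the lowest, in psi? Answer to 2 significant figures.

0.53 psi

station A: 29.25 inHg = 14.3663 psi.
station C: 751.6 mmHg = 14.5335 psi.
Spread: 14.8990 − 14.3663 = 0.53 psi.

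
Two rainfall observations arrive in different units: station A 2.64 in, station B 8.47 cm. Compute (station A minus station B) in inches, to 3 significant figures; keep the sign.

-0.695 in

station B: 8.47 cm = 3.33465 in.
Difference: 2.64000 − 3.33465 = -0.695 in.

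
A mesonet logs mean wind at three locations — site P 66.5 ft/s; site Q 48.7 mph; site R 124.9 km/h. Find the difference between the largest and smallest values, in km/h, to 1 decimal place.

51.9 km/h

site P: 66.5 ft/s = 72.969 km/h.
site Q: 48.7 mph = 78.375 km/h.
Spread: 124.900 − 72.969 = 51.9 km/h.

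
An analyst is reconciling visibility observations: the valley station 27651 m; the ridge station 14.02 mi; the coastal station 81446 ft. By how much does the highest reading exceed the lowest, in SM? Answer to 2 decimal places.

3.16 SM

the valley station: 27651 m = 17.1815 SM.
the coastal station: 81446 ft = 15.4254 SM.
Spread: 17.1815 − 14.0200 = 3.16 SM.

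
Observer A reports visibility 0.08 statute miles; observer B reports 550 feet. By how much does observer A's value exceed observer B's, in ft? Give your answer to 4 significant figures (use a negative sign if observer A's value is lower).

observer A: 0.08 SM = 422.400 ft.
Difference: 422.400 − 550.000 = -127.6 ft.

-127.6 ft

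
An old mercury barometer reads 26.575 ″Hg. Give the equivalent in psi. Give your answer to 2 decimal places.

1 inHg = 0.491154 psi, so 26.575 × 0.491154 = 13.05 psi.

13.05 psi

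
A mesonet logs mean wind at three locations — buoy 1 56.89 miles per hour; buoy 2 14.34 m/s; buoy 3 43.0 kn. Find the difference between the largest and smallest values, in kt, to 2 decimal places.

buoy 1: 56.89 mph = 49.4361 kt.
buoy 2: 14.34 m/s = 27.8747 kt.
Spread: 49.4361 − 27.8747 = 21.56 kt.

21.56 kt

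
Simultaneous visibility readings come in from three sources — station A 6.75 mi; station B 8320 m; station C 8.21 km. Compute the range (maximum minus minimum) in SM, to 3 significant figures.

station B: 8320 m = 5.1698 SM.
station C: 8.21 km = 5.1015 SM.
Spread: 6.7500 − 5.1015 = 1.65 SM.

1.65 SM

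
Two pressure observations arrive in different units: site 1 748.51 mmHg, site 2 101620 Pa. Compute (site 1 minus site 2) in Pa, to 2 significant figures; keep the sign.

site 1: 748.51 mmHg = 99793.14 Pa.
Difference: 99793.14 − 101620.00 = -1800 Pa.

-1800 Pa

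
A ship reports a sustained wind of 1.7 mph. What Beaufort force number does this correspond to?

1.7 mph = 0.8 m/s, which is Beaufort 1 (light air, 0.3–1.5 m/s).

Beaufort force 1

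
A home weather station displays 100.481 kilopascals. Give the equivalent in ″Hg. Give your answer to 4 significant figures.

1 kPa = 0.2953 inHg, so 100.481 × 0.2953 = 29.67 inHg.

29.67 inHg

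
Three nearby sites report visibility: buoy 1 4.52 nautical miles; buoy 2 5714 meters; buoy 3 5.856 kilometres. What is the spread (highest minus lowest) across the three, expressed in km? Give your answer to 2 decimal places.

2.66 km

buoy 1: 4.52 nmi = 8.3710 km.
buoy 2: 5714 m = 5.7140 km.
Spread: 8.3710 − 5.7140 = 2.66 km.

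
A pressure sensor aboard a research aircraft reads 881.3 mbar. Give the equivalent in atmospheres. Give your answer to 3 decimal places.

1 mb = 0.000986923 atm, so 881.3 × 0.000986923 = 0.870 atm.

0.870 atm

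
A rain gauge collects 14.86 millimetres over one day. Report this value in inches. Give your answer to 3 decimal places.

1 mm = 0.0393701 in, so 14.86 × 0.0393701 = 0.585 in.

0.585 in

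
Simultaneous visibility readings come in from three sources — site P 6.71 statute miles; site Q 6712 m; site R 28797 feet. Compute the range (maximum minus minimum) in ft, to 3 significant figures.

site P: 6.71 SM = 35428.80 ft.
site Q: 6712 m = 22021.00 ft.
Spread: 35428.80 − 22021.00 = 13400 ft.

13400 ft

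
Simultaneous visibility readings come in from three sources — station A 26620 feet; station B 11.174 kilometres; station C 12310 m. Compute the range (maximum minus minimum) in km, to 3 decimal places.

4.196 km

station A: 26620 ft = 8.11378 km.
station C: 12310 m = 12.31000 km.
Spread: 12.31000 − 8.11378 = 4.196 km.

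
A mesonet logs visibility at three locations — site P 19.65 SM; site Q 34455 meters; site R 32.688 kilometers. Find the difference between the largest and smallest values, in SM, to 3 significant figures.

site Q: 34455 m = 21.4093 SM.
site R: 32.688 km = 20.3114 SM.
Spread: 21.4093 − 19.6500 = 1.76 SM.

1.76 SM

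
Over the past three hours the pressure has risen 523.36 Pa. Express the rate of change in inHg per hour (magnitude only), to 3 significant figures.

0.0515 inHg per hour

523.36 Pa / 3 h × 0.0002953 inHg/Pa = 0.0515 inHg/h.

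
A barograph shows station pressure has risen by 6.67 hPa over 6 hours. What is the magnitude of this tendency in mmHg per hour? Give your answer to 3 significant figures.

0.834 mmHg per hour

6.67 hPa / 6 h × 0.750062 mmHg/hPa = 0.834 mmHg/h.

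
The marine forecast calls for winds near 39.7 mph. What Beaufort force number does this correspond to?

Beaufort force 8

39.7 mph = 17.7 m/s, which is Beaufort 8 (gale, 17.2–20.7 m/s).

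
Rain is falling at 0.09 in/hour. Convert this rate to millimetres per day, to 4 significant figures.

0.09 in/hour × 25.4 mm/in × 24 hour/day = 54.86 mm/day.

54.86 mm/day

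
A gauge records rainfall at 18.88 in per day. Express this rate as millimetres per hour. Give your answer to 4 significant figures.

18.88 in/day × 25.4 mm/in × 0.0416667 day/hour = 19.98 mm/hour.

19.98 mm/hour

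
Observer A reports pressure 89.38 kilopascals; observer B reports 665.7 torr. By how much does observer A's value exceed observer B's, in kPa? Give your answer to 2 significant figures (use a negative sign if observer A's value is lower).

observer B: 665.7 mmHg = 88.7527 kPa.
Difference: 89.3800 − 88.7527 = 0.63 kPa.

0.63 kPa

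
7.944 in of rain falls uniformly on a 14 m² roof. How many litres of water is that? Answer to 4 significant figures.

Depth: 7.944 in × 25.4 = 201.7776 mm.
1 mm over 1 m² is 1 L, so volume = 201.7776 × 14 = 2824.8864 L ≈ 2825 L.

2825 litres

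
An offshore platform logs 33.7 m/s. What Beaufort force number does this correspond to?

33.7 m/s lies in the Beaufort 12 band (hurricane force, ≥32.7 m/s).

Beaufort force 12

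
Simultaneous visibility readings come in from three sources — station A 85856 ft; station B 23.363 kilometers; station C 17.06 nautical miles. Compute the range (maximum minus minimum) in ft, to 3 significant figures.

station B: 23.363 km = 76650.26 ft.
station C: 17.06 nmi = 103658.53 ft.
Spread: 103658.53 − 76650.26 = 27000 ft.

27000 ft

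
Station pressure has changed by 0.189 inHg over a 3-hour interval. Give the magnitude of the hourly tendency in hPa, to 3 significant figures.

2.13 hPa per hour

0.189 inHg / 3 h × 33.8639 hPa/inHg = 2.13 hPa/h.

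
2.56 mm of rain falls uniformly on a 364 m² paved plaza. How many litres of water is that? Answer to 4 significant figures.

1 mm over 1 m² is 1 L, so volume = 2.56 × 364 = 931.84 L ≈ 931.8 L.

931.8 litres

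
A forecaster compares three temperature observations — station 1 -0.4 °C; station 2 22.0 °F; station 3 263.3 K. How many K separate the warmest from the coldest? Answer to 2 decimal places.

9.45 K

station 2: 22.0 °F = -5.556 °C.
station 3: 263.3 K = -9.850 °C.
Spread: (-0.400) − (-9.850) = 9.450 °C.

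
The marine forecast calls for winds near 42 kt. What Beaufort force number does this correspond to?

Beaufort force 9

42 kt lies in the Beaufort 9 band (strong gale, 41–47 kt).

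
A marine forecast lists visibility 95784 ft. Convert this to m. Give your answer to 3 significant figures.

29200 m

1 ft = 0.3048 m, so 95784 × 0.3048 = 29200 m.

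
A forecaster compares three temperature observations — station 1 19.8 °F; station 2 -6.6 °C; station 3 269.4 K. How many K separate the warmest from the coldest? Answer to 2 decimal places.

station 1: 19.8 °F = -6.778 °C.
station 3: 269.4 K = -3.750 °C.
Spread: (-3.750) − (-6.778) = 3.028 °C.

3.03 K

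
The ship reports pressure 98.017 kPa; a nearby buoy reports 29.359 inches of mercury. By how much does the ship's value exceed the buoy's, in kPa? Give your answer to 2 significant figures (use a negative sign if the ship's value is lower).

-1.4 kPa

the buoy: 29.359 inHg = 99.421 kPa.
Difference: 98.017 − 99.421 = -1.4 kPa.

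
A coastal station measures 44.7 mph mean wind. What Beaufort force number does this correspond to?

44.7 mph = 20.0 m/s, which is Beaufort 8 (gale, 17.2–20.7 m/s).

Beaufort force 8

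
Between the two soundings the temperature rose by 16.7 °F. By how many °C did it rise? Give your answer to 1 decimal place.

Converting a difference, only the 9/5 scale factor applies: Δ°C = 16.7 × 0.5556 = 9.3 °C.

9.3 °C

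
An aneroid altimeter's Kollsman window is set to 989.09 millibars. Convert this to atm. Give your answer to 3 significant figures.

1 mb = 0.000986923 atm, so 989.09 × 0.000986923 = 0.976 atm.

0.976 atm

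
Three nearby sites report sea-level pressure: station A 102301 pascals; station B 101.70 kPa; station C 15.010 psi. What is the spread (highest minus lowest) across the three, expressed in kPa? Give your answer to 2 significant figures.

station A: 102301 Pa = 102.301 kPa.
station C: 15.010 psi = 103.490 kPa.
Spread: 103.490 − 101.700 = 1.8 kPa.

1.8 kPa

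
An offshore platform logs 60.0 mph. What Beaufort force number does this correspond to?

Beaufort force 10

60.0 mph = 26.8 m/s, which is Beaufort 10 (storm, 24.5–28.4 m/s).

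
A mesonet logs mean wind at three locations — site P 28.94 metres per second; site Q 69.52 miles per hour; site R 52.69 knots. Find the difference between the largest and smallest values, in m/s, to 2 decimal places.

site Q: 69.52 mph = 31.0782 m/s.
site R: 52.69 kt = 27.1061 m/s.
Spread: 31.0782 − 27.1061 = 3.97 m/s.

3.97 m/s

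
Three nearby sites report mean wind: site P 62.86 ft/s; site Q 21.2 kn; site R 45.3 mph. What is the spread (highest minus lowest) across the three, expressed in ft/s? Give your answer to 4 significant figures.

site Q: 21.2 kt = 35.7816 ft/s.
site R: 45.3 mph = 66.4400 ft/s.
Spread: 66.4400 − 35.7816 = 30.66 ft/s.

30.66 ft/s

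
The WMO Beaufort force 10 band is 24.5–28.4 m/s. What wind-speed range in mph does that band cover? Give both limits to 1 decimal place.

24.5–28.4 m/s × 2.237 = 54.8–63.5 mph.

54.8 to 63.5 mph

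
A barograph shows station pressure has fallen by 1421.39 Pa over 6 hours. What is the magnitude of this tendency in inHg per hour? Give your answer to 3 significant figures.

0.0700 inHg per hour

1421.39 Pa / 6 h × 0.0002953 inHg/Pa = 0.0700 inHg/h.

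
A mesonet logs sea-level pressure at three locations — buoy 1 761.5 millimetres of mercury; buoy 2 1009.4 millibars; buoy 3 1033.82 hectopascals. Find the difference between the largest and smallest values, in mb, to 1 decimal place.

24.4 mb

buoy 1: 761.5 mmHg = 1015.250 mb.
buoy 3: 1033.82 hPa = 1033.820 mb.
Spread: 1033.820 − 1009.400 = 24.4 mb.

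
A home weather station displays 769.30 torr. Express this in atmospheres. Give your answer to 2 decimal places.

1 mmHg = 0.00131579 atm, so 769.30 × 0.00131579 = 1.01 atm.

1.01 atm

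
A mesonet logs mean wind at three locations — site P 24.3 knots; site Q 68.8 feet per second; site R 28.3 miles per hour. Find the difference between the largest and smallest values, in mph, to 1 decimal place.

18.9 mph

site P: 24.3 kt = 27.964 mph.
site Q: 68.8 ft/s = 46.909 mph.
Spread: 46.909 − 27.964 = 18.9 mph.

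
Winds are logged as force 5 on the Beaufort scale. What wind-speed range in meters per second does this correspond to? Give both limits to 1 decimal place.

8.0 to 10.7 m/s

Beaufort 5 (fresh breeze) spans 8.0–10.7 m/s.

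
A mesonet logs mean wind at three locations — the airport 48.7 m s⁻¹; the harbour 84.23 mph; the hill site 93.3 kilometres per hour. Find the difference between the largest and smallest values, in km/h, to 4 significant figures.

82.02 km/h

the airport: 48.7 m/s = 175.3200 km/h.
the harbour: 84.23 mph = 135.5550 km/h.
Spread: 175.3200 − 93.3000 = 82.02 km/h.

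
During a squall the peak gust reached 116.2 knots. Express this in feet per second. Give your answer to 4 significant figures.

1 kt = 1.68781 ft/s, so 116.2 × 1.68781 = 196.1 ft/s.

196.1 ft/s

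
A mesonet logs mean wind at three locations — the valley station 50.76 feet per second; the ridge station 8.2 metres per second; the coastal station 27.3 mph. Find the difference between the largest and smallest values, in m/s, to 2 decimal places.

the valley station: 50.76 ft/s = 15.4716 m/s.
the coastal station: 27.3 mph = 12.2042 m/s.
Spread: 15.4716 − 8.2000 = 7.27 m/s.

7.27 m/s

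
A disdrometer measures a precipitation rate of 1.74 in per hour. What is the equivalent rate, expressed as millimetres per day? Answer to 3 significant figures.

1060 mm/day

1.74 in/hour × 25.4 mm/in × 24 hour/day = 1060 mm/day.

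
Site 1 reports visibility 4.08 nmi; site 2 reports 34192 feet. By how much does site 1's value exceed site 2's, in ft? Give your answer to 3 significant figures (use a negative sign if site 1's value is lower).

-9400 ft

site 1: 4.08 nmi = 24790.55 ft.
Difference: 24790.55 − 34192.00 = -9400 ft.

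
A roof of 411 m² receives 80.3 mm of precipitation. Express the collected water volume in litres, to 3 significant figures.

33000 litres

1 mm over 1 m² is 1 L, so volume = 80.3 × 411 = 33003.3 L ≈ 33000 L.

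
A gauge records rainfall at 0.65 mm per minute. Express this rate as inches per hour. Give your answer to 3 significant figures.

0.65 mm/minute × 0.0393701 in/mm × 60 minute/hour = 1.54 in/hour.

1.54 in/hour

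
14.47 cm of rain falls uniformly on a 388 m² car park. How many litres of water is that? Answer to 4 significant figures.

Depth: 14.47 cm × 10 = 144.7 mm.
1 mm over 1 m² is 1 L, so volume = 144.7 × 388 = 56143.6 L ≈ 56140 L.

56140 litres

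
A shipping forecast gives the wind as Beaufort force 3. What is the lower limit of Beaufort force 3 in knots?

7 kt

Beaufort 3 (gentle breeze) spans 7–10 knots.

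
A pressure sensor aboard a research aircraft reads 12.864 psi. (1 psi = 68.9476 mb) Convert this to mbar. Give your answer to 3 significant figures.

887 mb

1 psi = 68.9476 mb, so 12.864 × 68.9476 = 887 mb.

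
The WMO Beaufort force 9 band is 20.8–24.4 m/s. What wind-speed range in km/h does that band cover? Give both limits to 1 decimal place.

74.9 to 87.8 km/h

20.8–24.4 m/s × 3.6 = 74.9–87.8 km/h.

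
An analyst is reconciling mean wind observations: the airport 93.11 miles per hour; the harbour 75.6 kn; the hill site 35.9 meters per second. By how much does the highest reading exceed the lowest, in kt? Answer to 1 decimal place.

the airport: 93.11 mph = 80.910 kt.
the hill site: 35.9 m/s = 69.784 kt.
Spread: 80.910 − 69.784 = 11.1 kt.

11.1 kt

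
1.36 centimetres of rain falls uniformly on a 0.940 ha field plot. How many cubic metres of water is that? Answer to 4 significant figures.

127.8 cubic metres

Depth: 1.36 cm × 10 = 13.6 mm.
Area: 0.940 ha = 9400 m².
1 mm over 1 m² is 1 L, so volume = 13.6 × 9400 = 127840 L = 127.8 m³.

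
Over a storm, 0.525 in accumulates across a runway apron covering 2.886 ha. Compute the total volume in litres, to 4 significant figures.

Depth: 0.525 in × 25.4 = 13.335 mm.
Area: 2.886 ha = 28860 m².
1 mm over 1 m² is 1 L, so volume = 13.335 × 28860 = 384848.1 L ≈ 384800 L.

384800 litres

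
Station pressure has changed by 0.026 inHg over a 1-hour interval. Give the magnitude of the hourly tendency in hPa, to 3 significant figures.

0.026 inHg / 1 h × 33.8639 hPa/inHg = 0.880 hPa/h.

0.880 hPa per hour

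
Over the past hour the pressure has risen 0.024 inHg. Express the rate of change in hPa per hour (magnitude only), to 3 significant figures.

0.024 inHg / 1 h × 33.8639 hPa/inHg = 0.813 hPa/h.

0.813 hPa per hour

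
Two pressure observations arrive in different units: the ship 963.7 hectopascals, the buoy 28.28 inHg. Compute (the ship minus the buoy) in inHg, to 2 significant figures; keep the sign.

0.18 inHg

the ship: 963.7 hPa = 28.4580 inHg.
Difference: 28.4580 − 28.2800 = 0.18 inHg.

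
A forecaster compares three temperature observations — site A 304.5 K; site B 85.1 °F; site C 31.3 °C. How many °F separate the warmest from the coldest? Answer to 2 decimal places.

3.33 °F

site A: 304.5 K = 31.350 °C.
site B: 85.1 °F = 29.500 °C.
Spread: 31.350 − 29.500 = 1.850 °C = 3.33 °F.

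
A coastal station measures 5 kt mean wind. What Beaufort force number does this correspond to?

Beaufort force 2

5 kt lies in the Beaufort 2 band (light breeze, 4–6 kt).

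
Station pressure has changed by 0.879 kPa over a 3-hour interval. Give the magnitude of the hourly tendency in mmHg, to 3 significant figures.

0.879 kPa / 3 h × 7.50062 mmHg/kPa = 2.20 mmHg/h.

2.20 mmHg per hour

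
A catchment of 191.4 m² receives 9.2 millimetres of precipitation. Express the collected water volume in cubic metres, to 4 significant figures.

1.761 cubic metres

1 mm over 1 m² is 1 L, so volume = 9.2 × 191.4 = 1760.88 L = 1.761 m³.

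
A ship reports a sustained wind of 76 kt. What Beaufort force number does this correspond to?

76 kt lies in the Beaufort 12 band (hurricane force, ≥64 kt).

Beaufort force 12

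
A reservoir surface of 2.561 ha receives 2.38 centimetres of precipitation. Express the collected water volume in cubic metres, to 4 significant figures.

609.5 cubic metres

Depth: 2.38 cm × 10 = 23.8 mm.
Area: 2.561 ha = 25610 m².
1 mm over 1 m² is 1 L, so volume = 23.8 × 25610 = 609518 L = 609.5 m³.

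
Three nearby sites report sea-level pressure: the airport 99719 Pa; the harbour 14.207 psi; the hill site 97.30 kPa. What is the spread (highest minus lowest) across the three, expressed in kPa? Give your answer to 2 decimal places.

2.42 kPa

the airport: 99719 Pa = 99.7190 kPa.
the harbour: 14.207 psi = 97.9538 kPa.
Spread: 99.7190 − 97.3000 = 2.42 kPa.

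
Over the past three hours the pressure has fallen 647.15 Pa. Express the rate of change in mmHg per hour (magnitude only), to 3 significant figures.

1.62 mmHg per hour

647.15 Pa / 3 h × 0.00750062 mmHg/Pa = 1.62 mmHg/h.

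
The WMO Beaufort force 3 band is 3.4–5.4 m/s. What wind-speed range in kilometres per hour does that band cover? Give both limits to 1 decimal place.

12.2 to 19.4 km/h

3.4–5.4 m/s × 3.6 = 12.2–19.4 km/h.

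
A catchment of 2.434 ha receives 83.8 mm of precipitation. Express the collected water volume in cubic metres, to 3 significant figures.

Area: 2.434 ha = 24340 m².
1 mm over 1 m² is 1 L, so volume = 83.8 × 24340 = 2039692 L = 2040 m³.

2040 cubic metres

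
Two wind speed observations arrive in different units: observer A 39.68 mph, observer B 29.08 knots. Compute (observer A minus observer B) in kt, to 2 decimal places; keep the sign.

observer A: 39.68 mph = 34.4810 kt.
Difference: 34.4810 − 29.0800 = 5.40 kt.

5.40 kt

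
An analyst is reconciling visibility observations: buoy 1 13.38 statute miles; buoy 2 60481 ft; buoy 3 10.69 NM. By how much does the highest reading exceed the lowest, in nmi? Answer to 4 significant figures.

buoy 1: 13.38 SM = 11.62690 nmi.
buoy 2: 60481 ft = 9.95389 nmi.
Spread: 11.62690 − 9.95389 = 1.673 nmi.

1.673 nmi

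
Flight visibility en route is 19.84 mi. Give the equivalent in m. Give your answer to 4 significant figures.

1 SM = 1609.34 m, so 19.84 × 1609.34 = 31930 m.

31930 m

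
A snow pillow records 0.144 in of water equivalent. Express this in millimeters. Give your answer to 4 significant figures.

1 in = 25.4 mm, so 0.144 × 25.4 = 3.658 mm.

3.658 mm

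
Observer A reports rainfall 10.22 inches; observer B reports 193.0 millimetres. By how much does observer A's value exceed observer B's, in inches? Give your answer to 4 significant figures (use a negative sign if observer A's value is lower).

observer B: 193.0 mm = 7.59843 in.
Difference: 10.22000 − 7.59843 = 2.622 in.

2.622 in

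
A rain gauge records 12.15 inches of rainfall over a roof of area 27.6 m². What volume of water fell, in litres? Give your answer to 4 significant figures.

Depth: 12.15 in × 25.4 = 308.61 mm.
1 mm over 1 m² is 1 L, so volume = 308.61 × 27.6 = 8517.636 L ≈ 8518 L.

8518 litres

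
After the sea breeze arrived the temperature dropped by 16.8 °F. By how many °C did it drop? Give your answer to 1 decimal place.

For a temperature change the 32° offset cancels: Δ°C = 16.8 × 0.5556 = 9.3 °C.

9.3 °C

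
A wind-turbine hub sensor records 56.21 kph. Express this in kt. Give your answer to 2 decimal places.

30.35 kt

1 km/h = 0.539957 kt, so 56.21 × 0.539957 = 30.35 kt.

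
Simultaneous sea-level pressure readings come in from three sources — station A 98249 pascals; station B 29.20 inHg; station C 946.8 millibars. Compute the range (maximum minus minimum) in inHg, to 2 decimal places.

1.24 inHg

station A: 98249 Pa = 29.0129 inHg.
station C: 946.8 mb = 27.9590 inHg.
Spread: 29.2000 − 27.9590 = 1.24 inHg.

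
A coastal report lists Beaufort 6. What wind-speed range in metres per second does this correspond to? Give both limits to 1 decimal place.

Beaufort 6 (strong breeze) spans 10.8–13.8 m/s.

10.8 to 13.8 m/s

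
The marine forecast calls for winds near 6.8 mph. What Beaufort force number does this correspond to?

Beaufort force 2

6.8 mph = 3.0 m/s, which is Beaufort 2 (light breeze, 1.6–3.3 m/s).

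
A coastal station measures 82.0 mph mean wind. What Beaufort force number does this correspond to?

Beaufort force 12

82.0 mph = 36.7 m/s, which is Beaufort 12 (hurricane force, ≥32.7 m/s).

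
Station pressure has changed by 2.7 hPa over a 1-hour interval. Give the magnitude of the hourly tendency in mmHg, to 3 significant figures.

2.03 mmHg per hour

2.7 hPa / 1 h × 0.750062 mmHg/hPa = 2.03 mmHg/h.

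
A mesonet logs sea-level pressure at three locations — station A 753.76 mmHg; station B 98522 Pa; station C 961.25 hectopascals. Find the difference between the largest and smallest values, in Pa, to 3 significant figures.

4370 Pa

station A: 753.76 mmHg = 100493.08 Pa.
station C: 961.25 hPa = 96125.00 Pa.
Spread: 100493.08 − 96125.00 = 4370 Pa.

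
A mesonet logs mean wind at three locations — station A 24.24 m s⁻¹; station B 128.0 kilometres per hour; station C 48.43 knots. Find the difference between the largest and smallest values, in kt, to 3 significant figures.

22.0 kt

station A: 24.24 m/s = 47.119 kt.
station B: 128.0 km/h = 69.114 kt.
Spread: 69.114 − 47.119 = 22.0 kt.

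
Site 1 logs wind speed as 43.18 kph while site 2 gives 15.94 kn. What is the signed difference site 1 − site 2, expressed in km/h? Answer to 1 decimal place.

site 2: 15.94 kt = 29.521 km/h.
Difference: 43.180 − 29.521 = 13.7 km/h.

13.7 km/h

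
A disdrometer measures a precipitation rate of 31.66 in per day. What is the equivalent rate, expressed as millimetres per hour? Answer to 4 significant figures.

31.66 in/day × 25.4 mm/in × 0.0416667 day/hour = 33.51 mm/hour.

33.51 mm/hour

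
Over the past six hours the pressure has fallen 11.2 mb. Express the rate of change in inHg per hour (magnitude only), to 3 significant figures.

11.2 mb / 6 h × 0.02953 inHg/mb = 0.0551 inHg/h.

0.0551 inHg per hour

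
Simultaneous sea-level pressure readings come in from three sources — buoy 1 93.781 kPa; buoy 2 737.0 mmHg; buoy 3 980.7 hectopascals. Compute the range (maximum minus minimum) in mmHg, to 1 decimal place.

33.6 mmHg

buoy 1: 93.781 kPa = 703.415 mmHg.
buoy 3: 980.7 hPa = 735.585 mmHg.
Spread: 737.000 − 703.415 = 33.6 mmHg.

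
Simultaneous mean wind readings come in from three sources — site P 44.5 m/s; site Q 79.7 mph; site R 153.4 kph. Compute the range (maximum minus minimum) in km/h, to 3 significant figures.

31.9 km/h

site P: 44.5 m/s = 160.200 km/h.
site Q: 79.7 mph = 128.265 km/h.
Spread: 160.200 − 128.265 = 31.9 km/h.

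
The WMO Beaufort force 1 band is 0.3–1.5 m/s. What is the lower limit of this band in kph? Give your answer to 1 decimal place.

0.3–1.5 m/s × 3.6 = 1.1–5.4 km/h.

1.1 km/h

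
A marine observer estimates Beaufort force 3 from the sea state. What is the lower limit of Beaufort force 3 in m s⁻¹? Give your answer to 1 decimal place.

3.4 m/s

Beaufort 3 (gentle breeze) spans 3.4–5.4 m/s.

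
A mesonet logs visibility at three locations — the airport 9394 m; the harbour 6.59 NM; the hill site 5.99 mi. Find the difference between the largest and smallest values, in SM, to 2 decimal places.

1.75 SM

the airport: 9394 m = 5.8372 SM.
the harbour: 6.59 nmi = 7.5836 SM.
Spread: 7.5836 − 5.8372 = 1.75 SM.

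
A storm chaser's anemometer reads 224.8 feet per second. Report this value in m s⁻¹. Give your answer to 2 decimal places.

68.52 m/s

1 ft/s = 0.3048 m/s, so 224.8 × 0.3048 = 68.52 m/s.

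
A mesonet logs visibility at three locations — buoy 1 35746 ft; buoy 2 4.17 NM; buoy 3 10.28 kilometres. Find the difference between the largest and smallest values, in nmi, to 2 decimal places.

1.71 nmi

buoy 1: 35746 ft = 5.8830 nmi.
buoy 3: 10.28 km = 5.5508 nmi.
Spread: 5.8830 − 4.1700 = 1.71 nmi.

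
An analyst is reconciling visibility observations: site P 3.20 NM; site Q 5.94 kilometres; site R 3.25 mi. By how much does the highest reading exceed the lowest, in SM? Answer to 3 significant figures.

site P: 3.20 nmi = 3.68249 SM.
site Q: 5.94 km = 3.69094 SM.
Spread: 3.69094 − 3.25000 = 0.441 SM.

0.441 SM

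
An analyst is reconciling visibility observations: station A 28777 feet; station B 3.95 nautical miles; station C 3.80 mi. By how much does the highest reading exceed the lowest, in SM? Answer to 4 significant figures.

station A: 28777 ft = 5.45019 SM.
station B: 3.95 nmi = 4.54558 SM.
Spread: 5.45019 − 3.80000 = 1.650 SM.

1.650 SM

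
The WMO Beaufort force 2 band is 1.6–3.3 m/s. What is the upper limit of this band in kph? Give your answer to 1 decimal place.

1.6–3.3 m/s × 3.6 = 5.8–11.9 km/h.

11.9 km/h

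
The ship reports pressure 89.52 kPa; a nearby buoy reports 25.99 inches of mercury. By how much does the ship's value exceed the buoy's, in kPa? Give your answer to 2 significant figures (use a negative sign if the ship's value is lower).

the buoy: 25.99 inHg = 88.012 kPa.
Difference: 89.520 − 88.012 = 1.5 kPa.

1.5 kPa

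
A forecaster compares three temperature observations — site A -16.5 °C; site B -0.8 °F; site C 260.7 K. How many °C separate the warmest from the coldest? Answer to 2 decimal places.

5.77 °C

site B: -0.8 °F = -18.222 °C.
site C: 260.7 K = -12.450 °C.
Spread: (-12.450) − (-18.222) = 5.772 °C.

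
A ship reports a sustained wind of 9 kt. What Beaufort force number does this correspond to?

9 kt lies in the Beaufort 3 band (gentle breeze, 7–10 kt).

Beaufort force 3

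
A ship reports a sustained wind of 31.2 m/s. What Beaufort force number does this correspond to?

31.2 m/s lies in the Beaufort 11 band (violent storm, 28.5–32.6 m/s).

Beaufort force 11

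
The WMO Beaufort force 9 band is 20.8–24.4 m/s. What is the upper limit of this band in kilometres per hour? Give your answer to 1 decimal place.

20.8–24.4 m/s × 3.6 = 74.9–87.8 km/h.

87.8 km/h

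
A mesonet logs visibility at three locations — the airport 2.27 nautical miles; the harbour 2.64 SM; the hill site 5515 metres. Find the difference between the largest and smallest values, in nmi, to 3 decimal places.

0.708 nmi

the harbour: 2.64 SM = 2.29410 nmi.
the hill site: 5515 m = 2.97786 nmi.
Spread: 2.97786 − 2.27000 = 0.708 nmi.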